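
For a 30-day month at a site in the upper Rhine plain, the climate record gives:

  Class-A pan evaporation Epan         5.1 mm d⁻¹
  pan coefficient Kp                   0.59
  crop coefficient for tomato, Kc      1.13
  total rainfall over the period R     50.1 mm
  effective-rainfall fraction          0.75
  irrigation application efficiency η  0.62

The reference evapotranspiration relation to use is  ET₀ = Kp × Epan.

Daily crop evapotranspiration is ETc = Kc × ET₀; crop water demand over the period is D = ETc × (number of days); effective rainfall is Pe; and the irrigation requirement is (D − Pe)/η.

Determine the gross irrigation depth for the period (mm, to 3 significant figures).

ET₀ = 0.59 × 5.1 = 3.0090 mm/d
ETc = Kc × ET₀ = 1.13 × 3.0090 = 3.4002 mm/d
Crop demand D = ETc × 30 d = 3.4002 × 30 = 102.006 mm
Pe = 0.75 × 50.1 = 37.575 mm
D − Pe = 102.006 − 37.575 = 64.431 mm
Gross irrigation = 64.431 / 0.62 = 103.921 mm

104 mm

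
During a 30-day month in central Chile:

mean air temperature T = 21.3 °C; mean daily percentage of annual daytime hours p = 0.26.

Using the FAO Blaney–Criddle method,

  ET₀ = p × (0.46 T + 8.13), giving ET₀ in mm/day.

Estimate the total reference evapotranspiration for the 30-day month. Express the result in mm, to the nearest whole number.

140 mm

ET₀ = 0.26 × (0.46 × 21.3 + 8.13) = 0.26 × 17.928 = 4.6613 mm/d
Monthly total = 4.6613 × 30 = 139.839 mm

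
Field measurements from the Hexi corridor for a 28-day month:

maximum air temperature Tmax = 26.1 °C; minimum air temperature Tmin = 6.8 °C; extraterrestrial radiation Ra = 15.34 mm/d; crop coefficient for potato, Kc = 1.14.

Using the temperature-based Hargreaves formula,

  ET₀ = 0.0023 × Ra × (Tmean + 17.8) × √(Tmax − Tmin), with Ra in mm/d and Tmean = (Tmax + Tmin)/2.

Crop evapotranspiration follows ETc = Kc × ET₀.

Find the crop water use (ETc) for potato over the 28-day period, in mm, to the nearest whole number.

Tmean = (26.1 + 6.8)/2 = 16.45 °C
ET₀ = 0.0023 × 15.34 × (16.45 + 17.8) × √19.3 = 0.0023 × 15.34 × 34.25 × 4.3932 = 5.3088 mm/d
ETc = Kc × ET₀ = 1.14 × 5.3088 = 6.0520 mm/d
Over 28 days: 6.0520 × 28 = 169.456 mm

169 mm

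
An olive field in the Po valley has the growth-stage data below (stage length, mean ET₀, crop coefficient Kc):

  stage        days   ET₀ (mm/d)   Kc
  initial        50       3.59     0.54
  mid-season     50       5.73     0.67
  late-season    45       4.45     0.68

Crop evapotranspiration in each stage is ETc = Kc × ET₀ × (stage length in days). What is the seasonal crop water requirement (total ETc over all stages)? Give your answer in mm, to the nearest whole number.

initial: 0.54 × 3.59 × 50 = 96.93 mm
mid-season: 0.67 × 5.73 × 50 = 191.96 mm
late-season: 0.68 × 4.45 × 45 = 136.17 mm
Seasonal total = 425.06 mm

425 mm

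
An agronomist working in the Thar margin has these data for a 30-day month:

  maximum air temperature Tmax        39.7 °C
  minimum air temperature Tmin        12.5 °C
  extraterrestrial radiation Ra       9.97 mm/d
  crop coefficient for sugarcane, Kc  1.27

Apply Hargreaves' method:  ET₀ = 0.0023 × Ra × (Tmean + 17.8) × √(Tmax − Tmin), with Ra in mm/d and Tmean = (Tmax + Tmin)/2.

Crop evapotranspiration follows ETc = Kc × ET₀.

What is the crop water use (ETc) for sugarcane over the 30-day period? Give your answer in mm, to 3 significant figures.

Tmean = (39.7 + 12.5)/2 = 26.10 °C
ET₀ = 0.0023 × 9.97 × (26.10 + 17.8) × √27.2 = 0.0023 × 9.97 × 43.90 × 5.2154 = 5.2502 mm/d
ETc = Kc × ET₀ = 1.27 × 5.2502 = 6.6678 mm/d
Over 30 days: 6.6678 × 30 = 200.034 mm

200 mm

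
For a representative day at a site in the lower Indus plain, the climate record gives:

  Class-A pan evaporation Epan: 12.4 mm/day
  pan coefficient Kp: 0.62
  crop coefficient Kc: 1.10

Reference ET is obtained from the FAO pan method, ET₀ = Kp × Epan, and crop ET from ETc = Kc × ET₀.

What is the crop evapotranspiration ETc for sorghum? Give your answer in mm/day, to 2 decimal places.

ET₀ = 0.62 × 12.4 = 7.6880 mm/d
ETc = Kc × ET₀ = 1.10 × 7.6880 = 8.4568 mm/d

8.46 mm/day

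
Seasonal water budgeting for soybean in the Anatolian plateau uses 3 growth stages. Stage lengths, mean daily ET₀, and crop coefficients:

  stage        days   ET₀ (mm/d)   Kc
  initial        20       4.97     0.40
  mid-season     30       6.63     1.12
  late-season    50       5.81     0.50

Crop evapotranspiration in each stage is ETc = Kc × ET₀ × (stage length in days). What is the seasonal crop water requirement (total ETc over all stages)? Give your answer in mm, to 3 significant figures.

initial: 0.40 × 4.97 × 20 = 39.76 mm
mid-season: 1.12 × 6.63 × 30 = 222.77 mm
late-season: 0.50 × 5.81 × 50 = 145.25 mm
Seasonal total = 407.78 mm

408 mm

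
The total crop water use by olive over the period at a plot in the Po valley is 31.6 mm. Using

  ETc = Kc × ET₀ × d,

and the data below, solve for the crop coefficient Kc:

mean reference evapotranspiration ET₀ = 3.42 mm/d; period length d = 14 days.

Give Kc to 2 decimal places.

0.66

ETc = Kc × ET₀ × d  ⇒  Kc = ETc / (ET₀ × d)
Kc = 31.6 / (3.42 × 14) = 31.6 / 47.88 = 0.6600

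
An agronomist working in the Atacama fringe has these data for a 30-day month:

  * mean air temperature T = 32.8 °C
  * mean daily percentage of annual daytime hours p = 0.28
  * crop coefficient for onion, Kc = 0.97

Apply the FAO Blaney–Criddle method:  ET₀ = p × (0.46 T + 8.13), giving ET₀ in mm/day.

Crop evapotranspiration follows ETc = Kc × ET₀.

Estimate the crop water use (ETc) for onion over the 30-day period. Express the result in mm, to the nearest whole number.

ET₀ = 0.28 × (0.46 × 32.8 + 8.13) = 0.28 × 23.218 = 6.5010 mm/d
ETc = Kc × ET₀ = 0.97 × 6.5010 = 6.3060 mm/d
Over 30 days: 6.3060 × 30 = 189.180 mm

189 mm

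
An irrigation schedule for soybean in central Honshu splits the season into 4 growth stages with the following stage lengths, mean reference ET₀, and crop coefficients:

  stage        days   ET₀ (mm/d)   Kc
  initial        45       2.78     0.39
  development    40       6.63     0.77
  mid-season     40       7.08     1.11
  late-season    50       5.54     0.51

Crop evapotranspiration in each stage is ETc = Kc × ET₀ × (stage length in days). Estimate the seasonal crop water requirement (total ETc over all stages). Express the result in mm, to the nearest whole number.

initial: 0.39 × 2.78 × 45 = 48.79 mm
development: 0.77 × 6.63 × 40 = 204.20 mm
mid-season: 1.11 × 7.08 × 40 = 314.35 mm
late-season: 0.51 × 5.54 × 50 = 141.27 mm
Seasonal total = 708.61 mm

709 mm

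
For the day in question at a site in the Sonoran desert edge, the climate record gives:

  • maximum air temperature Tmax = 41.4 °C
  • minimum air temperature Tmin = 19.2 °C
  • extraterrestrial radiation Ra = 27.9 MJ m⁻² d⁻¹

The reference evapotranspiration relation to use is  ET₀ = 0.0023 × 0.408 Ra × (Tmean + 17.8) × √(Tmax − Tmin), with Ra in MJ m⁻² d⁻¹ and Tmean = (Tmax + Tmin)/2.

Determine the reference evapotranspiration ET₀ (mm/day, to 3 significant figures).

Tmean = (41.4 + 19.2)/2 = 30.30 °C
0.408 Ra = 0.408 × 27.9 = 11.3832 mm/d equivalent
ET₀ = 0.0023 × 11.3832 × (30.30 + 17.8) × √22.2 = 0.0023 × 11.3832 × 48.10 × 4.7117 = 5.9336 mm/d

5.93 mm/day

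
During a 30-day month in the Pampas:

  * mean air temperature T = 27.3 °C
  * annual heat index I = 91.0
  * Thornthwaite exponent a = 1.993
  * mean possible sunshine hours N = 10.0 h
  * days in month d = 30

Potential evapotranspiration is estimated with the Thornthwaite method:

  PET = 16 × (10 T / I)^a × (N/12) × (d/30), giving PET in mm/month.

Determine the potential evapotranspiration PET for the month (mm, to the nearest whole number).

10T/I = 10 × 27.3 / 91.0 = 3.0000
(10T/I)^a = 3.0000^1.993 = 8.9311
Uncorrected PET = 16 × 8.9311 = 142.898 mm
Correction = (N/12)(d/30) = (10.0/12)(30/30) = 0.8333
PET = 142.898 × 0.8333 = 119.077 mm/month

119 mm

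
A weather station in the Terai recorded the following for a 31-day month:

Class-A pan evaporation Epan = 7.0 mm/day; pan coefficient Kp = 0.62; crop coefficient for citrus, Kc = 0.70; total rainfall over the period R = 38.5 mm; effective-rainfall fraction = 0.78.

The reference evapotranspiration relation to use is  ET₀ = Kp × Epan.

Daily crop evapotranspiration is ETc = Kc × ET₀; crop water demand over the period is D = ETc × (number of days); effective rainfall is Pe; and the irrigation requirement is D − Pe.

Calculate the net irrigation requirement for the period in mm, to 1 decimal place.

ET₀ = 0.62 × 7.0 = 4.3400 mm/d
ETc = Kc × ET₀ = 0.70 × 4.3400 = 3.0380 mm/d
Crop demand D = ETc × 31 d = 3.0380 × 31 = 94.178 mm
Pe = 0.78 × 38.5 = 30.030 mm
D − Pe = 94.178 − 30.030 = 64.148 mm

64.1 mm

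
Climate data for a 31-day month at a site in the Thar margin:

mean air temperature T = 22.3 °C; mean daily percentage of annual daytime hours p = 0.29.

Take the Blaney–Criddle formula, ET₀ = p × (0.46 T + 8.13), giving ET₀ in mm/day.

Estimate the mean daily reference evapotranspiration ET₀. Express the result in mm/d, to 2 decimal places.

ET₀ = 0.29 × (0.46 × 22.3 + 8.13) = 0.29 × 18.388 = 5.3325 mm/d

5.33 mm/d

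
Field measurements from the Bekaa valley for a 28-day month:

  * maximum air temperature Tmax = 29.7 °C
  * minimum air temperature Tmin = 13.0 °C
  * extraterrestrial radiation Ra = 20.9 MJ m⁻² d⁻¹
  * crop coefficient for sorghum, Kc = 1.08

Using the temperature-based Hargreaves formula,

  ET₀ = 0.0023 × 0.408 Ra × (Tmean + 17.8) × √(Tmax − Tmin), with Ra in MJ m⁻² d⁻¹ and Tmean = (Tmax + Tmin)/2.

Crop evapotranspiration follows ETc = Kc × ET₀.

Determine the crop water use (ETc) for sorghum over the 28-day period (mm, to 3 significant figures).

94.9 mm

Tmean = (29.7 + 13.0)/2 = 21.35 °C
0.408 Ra = 0.408 × 20.9 = 8.5272 mm/d equivalent
ET₀ = 0.0023 × 8.5272 × (21.35 + 17.8) × √16.7 = 0.0023 × 8.5272 × 39.15 × 4.0866 = 3.1378 mm/d
ETc = Kc × ET₀ = 1.08 × 3.1378 = 3.3888 mm/d
Over 28 days: 3.3888 × 28 = 94.886 mm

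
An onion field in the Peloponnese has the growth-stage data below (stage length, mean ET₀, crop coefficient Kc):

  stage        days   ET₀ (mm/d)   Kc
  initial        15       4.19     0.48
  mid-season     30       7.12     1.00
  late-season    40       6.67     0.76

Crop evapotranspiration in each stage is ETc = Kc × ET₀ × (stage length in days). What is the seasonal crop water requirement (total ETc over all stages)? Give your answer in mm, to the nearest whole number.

initial: 0.48 × 4.19 × 15 = 30.17 mm
mid-season: 1.00 × 7.12 × 30 = 213.60 mm
late-season: 0.76 × 6.67 × 40 = 202.77 mm
Seasonal total = 446.54 mm

447 mm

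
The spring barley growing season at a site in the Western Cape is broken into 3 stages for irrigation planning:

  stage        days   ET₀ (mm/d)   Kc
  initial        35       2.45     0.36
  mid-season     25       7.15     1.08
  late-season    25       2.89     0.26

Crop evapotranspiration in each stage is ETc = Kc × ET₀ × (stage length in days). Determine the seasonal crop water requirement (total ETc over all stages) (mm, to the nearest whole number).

initial: 0.36 × 2.45 × 35 = 30.87 mm
mid-season: 1.08 × 7.15 × 25 = 193.05 mm
late-season: 0.26 × 2.89 × 25 = 18.79 mm
Seasonal total = 242.71 mm

243 mm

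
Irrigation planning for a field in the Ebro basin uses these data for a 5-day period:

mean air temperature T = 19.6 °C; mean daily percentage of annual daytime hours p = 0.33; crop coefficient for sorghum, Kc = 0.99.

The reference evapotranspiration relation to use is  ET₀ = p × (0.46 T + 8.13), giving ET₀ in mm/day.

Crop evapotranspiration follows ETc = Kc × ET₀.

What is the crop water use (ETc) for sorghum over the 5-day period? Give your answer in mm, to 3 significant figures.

ET₀ = 0.33 × (0.46 × 19.6 + 8.13) = 0.33 × 17.146 = 5.6582 mm/d
ETc = Kc × ET₀ = 0.99 × 5.6582 = 5.6016 mm/d
Over 5 days: 5.6016 × 5 = 28.008 mm

28.0 mm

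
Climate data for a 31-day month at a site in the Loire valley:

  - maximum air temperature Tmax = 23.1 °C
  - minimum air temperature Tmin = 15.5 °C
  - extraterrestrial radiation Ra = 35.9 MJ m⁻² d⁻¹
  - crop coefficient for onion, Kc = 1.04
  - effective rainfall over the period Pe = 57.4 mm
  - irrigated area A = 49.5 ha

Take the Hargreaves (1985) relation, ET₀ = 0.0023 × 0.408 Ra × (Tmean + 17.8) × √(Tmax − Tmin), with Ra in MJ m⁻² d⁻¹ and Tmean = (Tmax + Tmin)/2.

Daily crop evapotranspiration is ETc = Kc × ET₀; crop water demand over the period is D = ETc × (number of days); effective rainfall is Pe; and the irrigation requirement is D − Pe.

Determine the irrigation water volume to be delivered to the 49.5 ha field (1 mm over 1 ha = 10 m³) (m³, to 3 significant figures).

Tmean = (23.1 + 15.5)/2 = 19.30 °C
0.408 Ra = 0.408 × 35.9 = 14.6472 mm/d equivalent
ET₀ = 0.0023 × 14.6472 × (19.30 + 17.8) × √7.6 = 0.0023 × 14.6472 × 37.10 × 2.7568 = 3.4456 mm/d
ETc = Kc × ET₀ = 1.04 × 3.4456 = 3.5834 mm/d
Crop demand D = ETc × 31 d = 3.5834 × 31 = 111.085 mm
D − Pe = 111.085 − 57.4 = 53.685 mm
Volume = 53.685 mm × 49.5 ha × 10 = 26574.1 m³

26600 m³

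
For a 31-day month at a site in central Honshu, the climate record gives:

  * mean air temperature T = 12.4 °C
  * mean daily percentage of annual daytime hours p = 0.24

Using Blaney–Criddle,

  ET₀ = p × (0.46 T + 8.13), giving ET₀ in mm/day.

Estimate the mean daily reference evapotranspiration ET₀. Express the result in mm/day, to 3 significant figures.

3.32 mm/day

ET₀ = 0.24 × (0.46 × 12.4 + 8.13) = 0.24 × 13.834 = 3.3202 mm/d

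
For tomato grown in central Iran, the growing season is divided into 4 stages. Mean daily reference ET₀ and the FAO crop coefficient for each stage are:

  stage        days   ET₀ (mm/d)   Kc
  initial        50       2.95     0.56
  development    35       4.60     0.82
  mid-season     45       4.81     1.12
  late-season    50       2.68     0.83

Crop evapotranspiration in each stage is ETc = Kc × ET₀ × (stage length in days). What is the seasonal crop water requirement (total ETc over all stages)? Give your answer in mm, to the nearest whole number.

568 mm

initial: 0.56 × 2.95 × 50 = 82.60 mm
development: 0.82 × 4.60 × 35 = 132.02 mm
mid-season: 1.12 × 4.81 × 45 = 242.42 mm
late-season: 0.83 × 2.68 × 50 = 111.22 mm
Seasonal total = 568.26 mm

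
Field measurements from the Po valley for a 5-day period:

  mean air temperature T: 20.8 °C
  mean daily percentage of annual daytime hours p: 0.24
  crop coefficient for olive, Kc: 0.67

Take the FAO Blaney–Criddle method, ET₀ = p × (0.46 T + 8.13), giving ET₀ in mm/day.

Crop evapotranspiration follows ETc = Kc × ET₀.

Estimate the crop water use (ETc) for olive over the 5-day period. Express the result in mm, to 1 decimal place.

ET₀ = 0.24 × (0.46 × 20.8 + 8.13) = 0.24 × 17.698 = 4.2475 mm/d
ETc = Kc × ET₀ = 0.67 × 4.2475 = 2.8458 mm/d
Over 5 days: 2.8458 × 5 = 14.229 mm

14.2 mm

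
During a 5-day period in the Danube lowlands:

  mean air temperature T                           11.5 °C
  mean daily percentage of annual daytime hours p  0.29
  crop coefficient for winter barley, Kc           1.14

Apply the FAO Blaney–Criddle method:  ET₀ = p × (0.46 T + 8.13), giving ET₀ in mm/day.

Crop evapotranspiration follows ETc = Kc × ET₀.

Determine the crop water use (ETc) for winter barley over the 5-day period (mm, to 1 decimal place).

22.2 mm

ET₀ = 0.29 × (0.46 × 11.5 + 8.13) = 0.29 × 13.420 = 3.8918 mm/d
ETc = Kc × ET₀ = 1.14 × 3.8918 = 4.4367 mm/d
Over 5 days: 4.4367 × 5 = 22.184 mm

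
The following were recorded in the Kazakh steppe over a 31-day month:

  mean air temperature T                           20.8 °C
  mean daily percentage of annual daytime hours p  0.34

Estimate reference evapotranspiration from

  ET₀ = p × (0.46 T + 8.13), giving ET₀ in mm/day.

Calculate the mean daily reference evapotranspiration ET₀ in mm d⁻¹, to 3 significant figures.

ET₀ = 0.34 × (0.46 × 20.8 + 8.13) = 0.34 × 17.698 = 6.0173 mm/d

6.02 mm d⁻¹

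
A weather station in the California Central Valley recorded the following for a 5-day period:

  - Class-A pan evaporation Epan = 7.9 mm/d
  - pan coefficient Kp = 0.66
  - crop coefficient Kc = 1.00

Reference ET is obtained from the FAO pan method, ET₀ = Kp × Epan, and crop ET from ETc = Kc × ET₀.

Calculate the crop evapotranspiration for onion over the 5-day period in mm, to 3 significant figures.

26.1 mm

ET₀ = 0.66 × 7.9 = 5.2140 mm/d
ETc = Kc × ET₀ = 1.00 × 5.2140 = 5.2140 mm/d
Over 5 days: 5.2140 × 5 = 26.070 mm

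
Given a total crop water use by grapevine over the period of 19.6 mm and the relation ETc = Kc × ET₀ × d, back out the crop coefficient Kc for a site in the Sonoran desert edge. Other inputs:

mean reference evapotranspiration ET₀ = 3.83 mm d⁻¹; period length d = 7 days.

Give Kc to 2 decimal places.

ETc = Kc × ET₀ × d  ⇒  Kc = ETc / (ET₀ × d)
Kc = 19.6 / (3.83 × 7) = 19.6 / 26.81 = 0.7311

0.73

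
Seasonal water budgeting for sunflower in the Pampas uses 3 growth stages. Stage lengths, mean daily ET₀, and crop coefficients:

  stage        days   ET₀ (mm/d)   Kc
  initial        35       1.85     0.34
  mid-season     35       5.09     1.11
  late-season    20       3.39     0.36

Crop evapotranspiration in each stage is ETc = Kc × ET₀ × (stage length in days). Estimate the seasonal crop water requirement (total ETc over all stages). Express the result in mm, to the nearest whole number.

initial: 0.34 × 1.85 × 35 = 22.02 mm
mid-season: 1.11 × 5.09 × 35 = 197.75 mm
late-season: 0.36 × 3.39 × 20 = 24.41 mm
Seasonal total = 244.18 mm

244 mm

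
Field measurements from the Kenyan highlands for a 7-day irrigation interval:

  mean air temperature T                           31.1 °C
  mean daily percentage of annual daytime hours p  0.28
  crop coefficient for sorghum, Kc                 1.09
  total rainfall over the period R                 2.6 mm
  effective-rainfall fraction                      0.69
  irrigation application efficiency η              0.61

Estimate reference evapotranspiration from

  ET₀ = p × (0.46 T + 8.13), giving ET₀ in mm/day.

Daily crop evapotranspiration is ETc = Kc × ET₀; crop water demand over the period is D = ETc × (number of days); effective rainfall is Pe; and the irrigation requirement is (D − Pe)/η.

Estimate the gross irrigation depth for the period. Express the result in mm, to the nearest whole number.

76 mm

ET₀ = 0.28 × (0.46 × 31.1 + 8.13) = 0.28 × 22.436 = 6.2821 mm/d
ETc = Kc × ET₀ = 1.09 × 6.2821 = 6.8475 mm/d
Crop demand D = ETc × 7 d = 6.8475 × 7 = 47.933 mm
Pe = 0.69 × 2.6 = 1.794 mm
D − Pe = 47.933 − 1.794 = 46.139 mm
Gross irrigation = 46.139 / 0.61 = 75.638 mm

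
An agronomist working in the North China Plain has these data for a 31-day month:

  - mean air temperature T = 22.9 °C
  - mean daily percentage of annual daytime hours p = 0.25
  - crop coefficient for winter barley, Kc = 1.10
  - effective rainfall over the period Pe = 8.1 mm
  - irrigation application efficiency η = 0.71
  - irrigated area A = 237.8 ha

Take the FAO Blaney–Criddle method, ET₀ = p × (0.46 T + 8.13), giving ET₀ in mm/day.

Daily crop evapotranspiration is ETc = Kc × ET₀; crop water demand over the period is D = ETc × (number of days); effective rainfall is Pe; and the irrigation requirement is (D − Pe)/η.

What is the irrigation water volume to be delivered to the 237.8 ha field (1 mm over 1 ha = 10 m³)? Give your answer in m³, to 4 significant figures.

ET₀ = 0.25 × (0.46 × 22.9 + 8.13) = 0.25 × 18.664 = 4.6660 mm/d
ETc = Kc × ET₀ = 1.10 × 4.6660 = 5.1326 mm/d
Crop demand D = ETc × 31 d = 5.1326 × 31 = 159.111 mm
D − Pe = 159.111 − 8.1 = 151.011 mm
Gross irrigation = 151.011 / 0.71 = 212.692 mm
Volume = 212.692 mm × 237.8 ha × 10 = 505781.6 m³

505800 m³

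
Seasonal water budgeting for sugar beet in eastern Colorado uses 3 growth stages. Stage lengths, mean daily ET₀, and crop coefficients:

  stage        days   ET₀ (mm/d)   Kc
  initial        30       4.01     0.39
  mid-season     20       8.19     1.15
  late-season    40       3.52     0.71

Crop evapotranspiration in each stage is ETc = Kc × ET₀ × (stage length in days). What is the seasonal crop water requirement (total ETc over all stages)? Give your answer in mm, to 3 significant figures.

initial: 0.39 × 4.01 × 30 = 46.92 mm
mid-season: 1.15 × 8.19 × 20 = 188.37 mm
late-season: 0.71 × 3.52 × 40 = 99.97 mm
Seasonal total = 335.26 mm

335 mm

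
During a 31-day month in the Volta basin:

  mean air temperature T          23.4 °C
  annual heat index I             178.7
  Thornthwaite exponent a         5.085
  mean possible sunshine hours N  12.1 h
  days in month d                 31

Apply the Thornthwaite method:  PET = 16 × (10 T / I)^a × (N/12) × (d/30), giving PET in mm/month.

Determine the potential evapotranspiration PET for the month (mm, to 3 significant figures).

10T/I = 10 × 23.4 / 178.7 = 1.3095
(10T/I)^a = 1.3095^5.085 = 3.9399
Uncorrected PET = 16 × 3.9399 = 63.038 mm
Correction = (N/12)(d/30) = (12.1/12)(31/30) = 1.0419
PET = 63.038 × 1.0419 = 65.679 mm/month

65.7 mm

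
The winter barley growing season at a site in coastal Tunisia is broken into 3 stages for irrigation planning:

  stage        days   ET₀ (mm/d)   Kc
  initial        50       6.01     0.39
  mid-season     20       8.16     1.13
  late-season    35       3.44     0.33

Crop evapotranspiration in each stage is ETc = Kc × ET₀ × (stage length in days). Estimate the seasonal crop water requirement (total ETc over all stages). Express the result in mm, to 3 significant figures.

341 mm

initial: 0.39 × 6.01 × 50 = 117.20 mm
mid-season: 1.13 × 8.16 × 20 = 184.42 mm
late-season: 0.33 × 3.44 × 35 = 39.73 mm
Seasonal total = 341.35 mm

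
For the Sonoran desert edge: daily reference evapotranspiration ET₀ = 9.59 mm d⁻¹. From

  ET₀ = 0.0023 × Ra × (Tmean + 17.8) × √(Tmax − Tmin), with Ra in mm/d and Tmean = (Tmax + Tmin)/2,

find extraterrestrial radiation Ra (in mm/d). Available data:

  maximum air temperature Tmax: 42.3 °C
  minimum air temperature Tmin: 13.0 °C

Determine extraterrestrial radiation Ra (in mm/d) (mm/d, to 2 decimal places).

Tmean = 27.65 °C; √ΔT = 5.4129
Ra = ET₀ / [0.0023 × (Tmean+17.8) × √ΔT] = 9.59 / (0.0023 × 45.45 × 5.4129) = 16.948 mm/d

16.95 mm/d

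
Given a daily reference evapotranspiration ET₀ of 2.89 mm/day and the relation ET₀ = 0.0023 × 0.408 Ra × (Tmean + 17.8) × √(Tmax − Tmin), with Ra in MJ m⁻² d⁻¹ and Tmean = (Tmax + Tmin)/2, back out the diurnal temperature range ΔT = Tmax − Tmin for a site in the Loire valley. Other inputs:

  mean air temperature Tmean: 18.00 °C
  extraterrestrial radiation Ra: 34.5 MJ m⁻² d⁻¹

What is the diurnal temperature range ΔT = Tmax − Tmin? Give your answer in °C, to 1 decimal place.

√ΔT = ET₀ / [0.0023 × 0.408 × Ra × (Tmean+17.8)] = 2.89 / (0.0023 × 14.0760 × 35.80) = 2.4935
ΔT = 2.4935² = 6.218 °C

6.2 °C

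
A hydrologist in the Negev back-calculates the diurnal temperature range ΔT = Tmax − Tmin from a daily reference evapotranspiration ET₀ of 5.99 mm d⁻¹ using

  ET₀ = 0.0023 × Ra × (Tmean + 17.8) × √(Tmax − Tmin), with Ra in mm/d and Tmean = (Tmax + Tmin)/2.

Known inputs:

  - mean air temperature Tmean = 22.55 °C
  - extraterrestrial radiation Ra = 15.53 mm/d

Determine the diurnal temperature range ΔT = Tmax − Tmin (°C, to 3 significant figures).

17.3 °C

√ΔT = ET₀ / [0.0023 × Ra × (Tmean+17.8)] = 5.99 / (0.0023 × 15.53 × 40.35) = 4.1561
ΔT = 4.1561² = 17.273 °C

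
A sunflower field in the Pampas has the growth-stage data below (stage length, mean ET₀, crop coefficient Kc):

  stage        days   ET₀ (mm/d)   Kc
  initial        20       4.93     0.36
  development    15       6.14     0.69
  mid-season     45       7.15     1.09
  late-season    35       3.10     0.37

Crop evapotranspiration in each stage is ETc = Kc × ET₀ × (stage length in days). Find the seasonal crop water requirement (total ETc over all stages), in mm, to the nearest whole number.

initial: 0.36 × 4.93 × 20 = 35.50 mm
development: 0.69 × 6.14 × 15 = 63.55 mm
mid-season: 1.09 × 7.15 × 45 = 350.71 mm
late-season: 0.37 × 3.10 × 35 = 40.15 mm
Seasonal total = 489.91 mm

490 mm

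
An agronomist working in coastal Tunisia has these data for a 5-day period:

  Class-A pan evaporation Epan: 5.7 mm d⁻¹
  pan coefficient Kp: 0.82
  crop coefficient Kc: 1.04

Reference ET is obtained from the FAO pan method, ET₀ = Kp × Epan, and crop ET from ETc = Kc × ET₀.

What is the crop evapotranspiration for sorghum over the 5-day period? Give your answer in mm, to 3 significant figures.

ET₀ = 0.82 × 5.7 = 4.6740 mm/d
ETc = Kc × ET₀ = 1.04 × 4.6740 = 4.8610 mm/d
Over 5 days: 4.8610 × 5 = 24.305 mm

24.3 mm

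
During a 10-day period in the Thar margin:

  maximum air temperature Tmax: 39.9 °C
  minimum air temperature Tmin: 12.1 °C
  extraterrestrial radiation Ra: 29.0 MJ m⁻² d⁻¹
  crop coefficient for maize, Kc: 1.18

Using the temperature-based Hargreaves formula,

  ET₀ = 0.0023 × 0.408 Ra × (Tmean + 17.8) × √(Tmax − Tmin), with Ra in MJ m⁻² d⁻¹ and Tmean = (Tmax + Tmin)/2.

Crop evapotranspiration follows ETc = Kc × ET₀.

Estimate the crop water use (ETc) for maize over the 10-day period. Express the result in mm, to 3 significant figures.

Tmean = (39.9 + 12.1)/2 = 26.00 °C
0.408 Ra = 0.408 × 29.0 = 11.8320 mm/d equivalent
ET₀ = 0.0023 × 11.8320 × (26.00 + 17.8) × √27.8 = 0.0023 × 11.8320 × 43.80 × 5.2726 = 6.2847 mm/d
ETc = Kc × ET₀ = 1.18 × 6.2847 = 7.4159 mm/d
Over 10 days: 7.4159 × 10 = 74.159 mm

74.2 mm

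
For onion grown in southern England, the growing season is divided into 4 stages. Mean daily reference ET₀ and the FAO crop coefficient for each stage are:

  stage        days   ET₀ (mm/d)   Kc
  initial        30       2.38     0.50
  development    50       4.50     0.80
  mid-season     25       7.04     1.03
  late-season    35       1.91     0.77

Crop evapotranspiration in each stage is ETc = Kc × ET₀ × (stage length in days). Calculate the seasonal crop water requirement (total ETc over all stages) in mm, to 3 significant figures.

448 mm

initial: 0.50 × 2.38 × 30 = 35.70 mm
development: 0.80 × 4.50 × 50 = 180.00 mm
mid-season: 1.03 × 7.04 × 25 = 181.28 mm
late-season: 0.77 × 1.91 × 35 = 51.47 mm
Seasonal total = 448.45 mm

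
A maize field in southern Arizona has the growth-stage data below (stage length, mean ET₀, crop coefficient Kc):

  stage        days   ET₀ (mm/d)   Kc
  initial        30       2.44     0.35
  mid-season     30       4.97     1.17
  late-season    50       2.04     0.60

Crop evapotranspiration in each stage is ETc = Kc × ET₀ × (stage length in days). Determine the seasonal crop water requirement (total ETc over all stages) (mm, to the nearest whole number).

261 mm

initial: 0.35 × 2.44 × 30 = 25.62 mm
mid-season: 1.17 × 4.97 × 30 = 174.45 mm
late-season: 0.60 × 2.04 × 50 = 61.20 mm
Seasonal total = 261.27 mm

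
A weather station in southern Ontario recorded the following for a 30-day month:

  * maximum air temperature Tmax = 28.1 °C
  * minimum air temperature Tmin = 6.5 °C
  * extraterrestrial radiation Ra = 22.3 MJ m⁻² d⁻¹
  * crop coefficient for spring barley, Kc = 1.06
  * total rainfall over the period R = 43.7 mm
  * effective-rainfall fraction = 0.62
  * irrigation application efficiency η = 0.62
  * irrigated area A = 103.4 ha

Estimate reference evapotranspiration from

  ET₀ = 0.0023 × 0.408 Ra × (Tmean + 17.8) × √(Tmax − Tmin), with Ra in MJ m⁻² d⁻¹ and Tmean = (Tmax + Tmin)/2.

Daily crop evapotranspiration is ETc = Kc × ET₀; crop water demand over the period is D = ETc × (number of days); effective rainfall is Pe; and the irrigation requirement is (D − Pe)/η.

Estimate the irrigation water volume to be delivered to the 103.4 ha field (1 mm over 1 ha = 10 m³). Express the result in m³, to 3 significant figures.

136000 m³

Tmean = (28.1 + 6.5)/2 = 17.30 °C
0.408 Ra = 0.408 × 22.3 = 9.0984 mm/d equivalent
ET₀ = 0.0023 × 9.0984 × (17.30 + 17.8) × √21.6 = 0.0023 × 9.0984 × 35.10 × 4.6476 = 3.4137 mm/d
ETc = Kc × ET₀ = 1.06 × 3.4137 = 3.6185 mm/d
Crop demand D = ETc × 30 d = 3.6185 × 30 = 108.555 mm
Pe = 0.62 × 43.7 = 27.094 mm
D − Pe = 108.555 − 27.094 = 81.461 mm
Gross irrigation = 81.461 / 0.62 = 131.389 mm
Volume = 131.389 mm × 103.4 ha × 10 = 135856.2 m³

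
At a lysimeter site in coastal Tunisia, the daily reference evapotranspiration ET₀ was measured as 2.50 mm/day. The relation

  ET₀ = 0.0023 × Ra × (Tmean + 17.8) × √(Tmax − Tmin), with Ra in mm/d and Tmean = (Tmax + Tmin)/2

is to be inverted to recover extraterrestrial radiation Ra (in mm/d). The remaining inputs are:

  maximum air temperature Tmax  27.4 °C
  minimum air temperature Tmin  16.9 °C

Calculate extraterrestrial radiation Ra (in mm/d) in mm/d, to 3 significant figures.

8.40 mm/d

Tmean = 22.15 °C; √ΔT = 3.2404
Ra = ET₀ / [0.0023 × (Tmean+17.8) × √ΔT] = 2.50 / (0.0023 × 39.95 × 3.2404) = 8.396 mm/d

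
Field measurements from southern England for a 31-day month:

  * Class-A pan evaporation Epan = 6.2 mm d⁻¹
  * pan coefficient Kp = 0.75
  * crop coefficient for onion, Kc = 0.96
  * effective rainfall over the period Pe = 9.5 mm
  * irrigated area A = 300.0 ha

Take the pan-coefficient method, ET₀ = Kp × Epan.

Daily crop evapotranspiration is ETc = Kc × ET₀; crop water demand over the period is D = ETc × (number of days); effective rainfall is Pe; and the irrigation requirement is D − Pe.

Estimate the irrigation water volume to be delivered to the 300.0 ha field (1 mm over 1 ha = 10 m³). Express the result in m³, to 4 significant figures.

386700 m³

ET₀ = 0.75 × 6.2 = 4.6500 mm/d
ETc = Kc × ET₀ = 0.96 × 4.6500 = 4.4640 mm/d
Crop demand D = ETc × 31 d = 4.4640 × 31 = 138.384 mm
D − Pe = 138.384 − 9.5 = 128.884 mm
Volume = 128.884 mm × 300.0 ha × 10 = 386652.0 m³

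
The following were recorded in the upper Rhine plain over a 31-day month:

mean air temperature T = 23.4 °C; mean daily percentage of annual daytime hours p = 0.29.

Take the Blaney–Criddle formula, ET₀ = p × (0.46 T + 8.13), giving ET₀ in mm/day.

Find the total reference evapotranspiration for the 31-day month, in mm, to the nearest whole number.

ET₀ = 0.29 × (0.46 × 23.4 + 8.13) = 0.29 × 18.894 = 5.4793 mm/d
Monthly total = 5.4793 × 31 = 169.858 mm

170 mm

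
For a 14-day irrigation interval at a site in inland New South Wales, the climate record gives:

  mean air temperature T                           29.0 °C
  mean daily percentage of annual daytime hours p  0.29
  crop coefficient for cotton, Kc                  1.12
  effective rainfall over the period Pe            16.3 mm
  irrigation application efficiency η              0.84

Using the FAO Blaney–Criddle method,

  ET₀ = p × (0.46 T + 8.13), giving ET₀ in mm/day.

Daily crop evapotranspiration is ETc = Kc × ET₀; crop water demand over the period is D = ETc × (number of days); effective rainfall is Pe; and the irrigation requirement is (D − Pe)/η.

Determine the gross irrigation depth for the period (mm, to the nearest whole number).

97 mm

ET₀ = 0.29 × (0.46 × 29.0 + 8.13) = 0.29 × 21.470 = 6.2263 mm/d
ETc = Kc × ET₀ = 1.12 × 6.2263 = 6.9735 mm/d
Crop demand D = ETc × 14 d = 6.9735 × 14 = 97.629 mm
D − Pe = 97.629 − 16.3 = 81.329 mm
Gross irrigation = 81.329 / 0.84 = 96.820 mm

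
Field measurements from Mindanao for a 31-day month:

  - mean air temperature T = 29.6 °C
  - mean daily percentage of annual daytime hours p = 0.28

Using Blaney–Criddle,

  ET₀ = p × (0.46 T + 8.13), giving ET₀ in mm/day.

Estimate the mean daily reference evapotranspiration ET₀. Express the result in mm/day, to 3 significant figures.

6.09 mm/day

ET₀ = 0.28 × (0.46 × 29.6 + 8.13) = 0.28 × 21.746 = 6.0889 mm/d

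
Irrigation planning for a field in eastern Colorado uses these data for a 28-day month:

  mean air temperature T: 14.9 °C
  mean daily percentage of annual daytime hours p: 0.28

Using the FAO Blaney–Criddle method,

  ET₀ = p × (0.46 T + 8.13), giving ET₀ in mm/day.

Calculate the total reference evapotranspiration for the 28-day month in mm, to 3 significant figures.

117 mm

ET₀ = 0.28 × (0.46 × 14.9 + 8.13) = 0.28 × 14.984 = 4.1955 mm/d
Monthly total = 4.1955 × 28 = 117.474 mm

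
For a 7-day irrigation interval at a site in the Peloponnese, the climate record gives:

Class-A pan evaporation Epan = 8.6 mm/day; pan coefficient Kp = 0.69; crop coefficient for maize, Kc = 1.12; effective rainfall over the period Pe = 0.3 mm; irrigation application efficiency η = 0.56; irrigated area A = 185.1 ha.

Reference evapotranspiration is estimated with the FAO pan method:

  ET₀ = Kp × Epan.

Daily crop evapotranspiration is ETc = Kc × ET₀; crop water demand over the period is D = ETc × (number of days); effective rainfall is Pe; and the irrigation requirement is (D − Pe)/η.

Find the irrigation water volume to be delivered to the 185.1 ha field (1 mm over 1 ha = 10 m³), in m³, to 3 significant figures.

ET₀ = 0.69 × 8.6 = 5.9340 mm/d
ETc = Kc × ET₀ = 1.12 × 5.9340 = 6.6461 mm/d
Crop demand D = ETc × 7 d = 6.6461 × 7 = 46.523 mm
D − Pe = 46.523 − 0.3 = 46.223 mm
Gross irrigation = 46.223 / 0.56 = 82.541 mm
Volume = 82.541 mm × 185.1 ha × 10 = 152783.4 m³

153000 m³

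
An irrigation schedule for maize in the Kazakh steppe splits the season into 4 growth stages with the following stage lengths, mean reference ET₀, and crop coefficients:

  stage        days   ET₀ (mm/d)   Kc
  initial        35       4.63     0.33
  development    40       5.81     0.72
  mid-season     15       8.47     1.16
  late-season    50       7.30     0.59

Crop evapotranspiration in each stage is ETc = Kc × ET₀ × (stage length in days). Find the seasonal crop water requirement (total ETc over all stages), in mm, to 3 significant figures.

initial: 0.33 × 4.63 × 35 = 53.48 mm
development: 0.72 × 5.81 × 40 = 167.33 mm
mid-season: 1.16 × 8.47 × 15 = 147.38 mm
late-season: 0.59 × 7.30 × 50 = 215.35 mm
Seasonal total = 583.54 mm

584 mm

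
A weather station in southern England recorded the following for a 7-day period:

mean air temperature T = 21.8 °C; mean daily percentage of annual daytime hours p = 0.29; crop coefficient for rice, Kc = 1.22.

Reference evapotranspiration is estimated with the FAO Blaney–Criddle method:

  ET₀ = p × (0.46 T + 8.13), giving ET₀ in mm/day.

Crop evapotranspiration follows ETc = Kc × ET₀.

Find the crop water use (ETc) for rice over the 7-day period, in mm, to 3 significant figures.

ET₀ = 0.29 × (0.46 × 21.8 + 8.13) = 0.29 × 18.158 = 5.2658 mm/d
ETc = Kc × ET₀ = 1.22 × 5.2658 = 6.4243 mm/d
Over 7 days: 6.4243 × 7 = 44.970 mm

45.0 mm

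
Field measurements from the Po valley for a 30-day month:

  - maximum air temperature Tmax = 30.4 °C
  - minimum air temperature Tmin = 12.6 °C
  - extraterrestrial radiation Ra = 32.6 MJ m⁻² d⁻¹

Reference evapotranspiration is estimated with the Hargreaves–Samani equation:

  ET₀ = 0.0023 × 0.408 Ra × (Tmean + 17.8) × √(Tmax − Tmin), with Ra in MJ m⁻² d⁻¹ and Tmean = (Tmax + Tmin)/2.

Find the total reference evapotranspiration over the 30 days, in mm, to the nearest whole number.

Tmean = (30.4 + 12.6)/2 = 21.50 °C
0.408 Ra = 0.408 × 32.6 = 13.3008 mm/d equivalent
ET₀ = 0.0023 × 13.3008 × (21.50 + 17.8) × √17.8 = 0.0023 × 13.3008 × 39.30 × 4.2190 = 5.0723 mm/d
Over 30 days: 5.0723 × 30 = 152.169 mm

152 mm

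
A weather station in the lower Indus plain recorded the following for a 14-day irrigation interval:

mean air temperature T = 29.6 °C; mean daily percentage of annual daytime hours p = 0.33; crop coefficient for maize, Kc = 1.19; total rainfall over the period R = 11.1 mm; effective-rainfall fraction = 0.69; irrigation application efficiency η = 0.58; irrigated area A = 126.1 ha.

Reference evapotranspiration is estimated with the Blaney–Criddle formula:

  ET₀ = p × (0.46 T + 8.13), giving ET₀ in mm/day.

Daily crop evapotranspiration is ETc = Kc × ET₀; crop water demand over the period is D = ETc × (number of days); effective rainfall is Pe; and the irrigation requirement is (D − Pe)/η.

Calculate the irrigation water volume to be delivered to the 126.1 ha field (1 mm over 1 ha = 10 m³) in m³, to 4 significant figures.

243300 m³

ET₀ = 0.33 × (0.46 × 29.6 + 8.13) = 0.33 × 21.746 = 7.1762 mm/d
ETc = Kc × ET₀ = 1.19 × 7.1762 = 8.5397 mm/d
Crop demand D = ETc × 14 d = 8.5397 × 14 = 119.556 mm
Pe = 0.69 × 11.1 = 7.659 mm
D − Pe = 119.556 − 7.659 = 111.897 mm
Gross irrigation = 111.897 / 0.58 = 192.926 mm
Volume = 192.926 mm × 126.1 ha × 10 = 243279.7 m³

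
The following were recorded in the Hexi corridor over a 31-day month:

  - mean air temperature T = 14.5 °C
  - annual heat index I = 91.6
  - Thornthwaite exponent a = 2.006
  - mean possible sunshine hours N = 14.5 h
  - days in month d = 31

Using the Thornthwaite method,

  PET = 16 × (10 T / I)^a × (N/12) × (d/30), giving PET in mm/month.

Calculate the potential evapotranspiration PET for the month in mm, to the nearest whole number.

50 mm

10T/I = 10 × 14.5 / 91.6 = 1.5830
(10T/I)^a = 1.5830^2.006 = 2.5128
Uncorrected PET = 16 × 2.5128 = 40.205 mm
Correction = (N/12)(d/30) = (14.5/12)(31/30) = 1.2486
PET = 40.205 × 1.2486 = 50.200 mm/month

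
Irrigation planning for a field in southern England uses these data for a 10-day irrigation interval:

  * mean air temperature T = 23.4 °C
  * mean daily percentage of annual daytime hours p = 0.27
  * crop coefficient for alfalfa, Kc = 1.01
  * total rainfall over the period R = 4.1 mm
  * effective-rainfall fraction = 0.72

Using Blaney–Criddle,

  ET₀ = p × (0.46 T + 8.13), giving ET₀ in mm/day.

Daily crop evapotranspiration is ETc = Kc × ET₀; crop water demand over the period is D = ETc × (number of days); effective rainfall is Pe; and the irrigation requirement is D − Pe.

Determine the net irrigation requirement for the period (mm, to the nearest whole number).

49 mm

ET₀ = 0.27 × (0.46 × 23.4 + 8.13) = 0.27 × 18.894 = 5.1014 mm/d
ETc = Kc × ET₀ = 1.01 × 5.1014 = 5.1524 mm/d
Crop demand D = ETc × 10 d = 5.1524 × 10 = 51.524 mm
Pe = 0.72 × 4.1 = 2.952 mm
D − Pe = 51.524 − 2.952 = 48.572 mm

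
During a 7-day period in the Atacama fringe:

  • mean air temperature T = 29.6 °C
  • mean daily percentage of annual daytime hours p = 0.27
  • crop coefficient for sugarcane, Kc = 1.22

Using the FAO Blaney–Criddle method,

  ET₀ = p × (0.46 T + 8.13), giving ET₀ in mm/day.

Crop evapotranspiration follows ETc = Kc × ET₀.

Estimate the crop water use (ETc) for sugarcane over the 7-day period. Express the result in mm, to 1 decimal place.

50.1 mm

ET₀ = 0.27 × (0.46 × 29.6 + 8.13) = 0.27 × 21.746 = 5.8714 mm/d
ETc = Kc × ET₀ = 1.22 × 5.8714 = 7.1631 mm/d
Over 7 days: 7.1631 × 7 = 50.142 mm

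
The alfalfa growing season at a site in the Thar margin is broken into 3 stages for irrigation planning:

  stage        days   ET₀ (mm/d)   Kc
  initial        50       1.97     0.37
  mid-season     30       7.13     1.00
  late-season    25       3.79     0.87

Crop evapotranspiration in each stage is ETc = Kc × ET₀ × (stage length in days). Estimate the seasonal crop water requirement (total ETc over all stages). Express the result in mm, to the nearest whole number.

initial: 0.37 × 1.97 × 50 = 36.45 mm
mid-season: 1.00 × 7.13 × 30 = 213.90 mm
late-season: 0.87 × 3.79 × 25 = 82.43 mm
Seasonal total = 332.78 mm

333 mm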